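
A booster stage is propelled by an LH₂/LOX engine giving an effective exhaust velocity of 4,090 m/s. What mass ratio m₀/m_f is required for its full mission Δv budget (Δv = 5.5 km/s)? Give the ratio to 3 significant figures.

Rocket equation: m₀/m_f = exp(Δv / v_e) = exp(5500 / 4090.0) = exp(1.3447) = 3.8372.

mass ratio ≈ 3.84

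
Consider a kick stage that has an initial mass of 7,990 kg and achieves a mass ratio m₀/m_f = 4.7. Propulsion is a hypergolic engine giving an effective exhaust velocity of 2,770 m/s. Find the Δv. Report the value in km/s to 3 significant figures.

Δv ≈ 4.29 km/s

Rocket equation: Δv = v_e · ln(4.7) = 2770.0 × 1.5476 ≈ 4286.7 m/s.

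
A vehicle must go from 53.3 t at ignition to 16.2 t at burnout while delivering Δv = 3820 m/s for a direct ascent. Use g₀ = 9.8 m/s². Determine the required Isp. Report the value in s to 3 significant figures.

ln(m₀/m_f) = ln(53300/16200) = ln(3.29) = 1.1909.
v_e = Δv / ln(m₀/m_f) = 3820 / 1.1909 = 3207.6 m/s.
Isp = v_e / g₀ = 3207.6 / 9.8 = 327.3 s.

Isp ≈ 327 s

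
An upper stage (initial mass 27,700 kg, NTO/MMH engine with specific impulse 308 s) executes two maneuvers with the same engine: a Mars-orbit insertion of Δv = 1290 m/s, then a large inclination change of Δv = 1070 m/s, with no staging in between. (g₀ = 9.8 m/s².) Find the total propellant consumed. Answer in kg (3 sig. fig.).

v_e = Isp · g₀ = 308 × 9.8 = 3018.4 m/s.
After the first burn: m = 27700 × exp(−1290/3018.4) = 27700 × 0.65222 = 18,066.5 kg.
After the second burn: m = 18,066.5 × exp(−1070/3018.4) = 18,066.5 × 0.70153 = 12,674.2 kg.
Total propellant = m₀ − m_final = 27700 − 12,674.2 = 15,025.8 kg.

total propellant consumed ≈ 15000 kg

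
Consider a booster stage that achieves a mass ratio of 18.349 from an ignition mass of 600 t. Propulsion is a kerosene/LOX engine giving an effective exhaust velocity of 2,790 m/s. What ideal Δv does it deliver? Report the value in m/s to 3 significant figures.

From the ideal rocket equation, Δv = v_e · ln(18.349) = 2790.0 × 2.9096 ≈ 8117.7 m/s.

Δv ≈ 8120 m/s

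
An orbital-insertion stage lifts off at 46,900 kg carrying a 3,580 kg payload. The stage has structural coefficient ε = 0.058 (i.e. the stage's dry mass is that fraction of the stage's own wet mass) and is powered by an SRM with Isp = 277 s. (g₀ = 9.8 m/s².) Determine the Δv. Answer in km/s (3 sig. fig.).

Stage wet mass = m₀ − payload = 46,900 − 3,580 = 43,320 kg.
Stage dry mass = ε × stage wet mass = 0.058 × 43,320 = 2,512.56 kg.
Burnout mass m_f = stage dry + payload = 2,512.56 + 3,580 = 6,092.56 kg.
v_e = Isp · g₀ = 277 × 9.8 = 2714.6 m/s.
Δv = v_e · ln(46,900/6,092.56) = 2714.6 × ln(7.698) = 2714.6 × 2.0409 ≈ 5540 m/s.

Δv ≈ 5.54 km/s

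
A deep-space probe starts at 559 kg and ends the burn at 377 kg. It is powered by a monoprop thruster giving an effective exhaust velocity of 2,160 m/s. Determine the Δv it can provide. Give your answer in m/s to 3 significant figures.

Δv ≈ 851 m/s

From the ideal rocket equation, Δv = v_e · ln(m₀/m_f) = 2160.0 × ln(1.483) = 2160.0 × 0.3939 ≈ 850.8 m/s.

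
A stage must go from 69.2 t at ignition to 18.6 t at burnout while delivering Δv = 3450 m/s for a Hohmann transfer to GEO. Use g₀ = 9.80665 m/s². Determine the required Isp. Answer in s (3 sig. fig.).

Isp ≈ 268 s

ln(m₀/m_f) = ln(69200/18600) = ln(3.72) = 1.3138.
v_e = Δv / ln(m₀/m_f) = 3450 / 1.3138 = 2625.9 m/s.
Isp = v_e / g₀ = 2625.9 / 9.80665 = 267.8 s.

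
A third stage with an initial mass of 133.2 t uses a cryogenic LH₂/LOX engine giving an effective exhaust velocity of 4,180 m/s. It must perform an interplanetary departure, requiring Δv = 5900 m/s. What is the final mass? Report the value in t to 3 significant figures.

Using Δv = v_e ln(m₀/m_f): m₀/m_f = exp(Δv / v_e) = exp(5900 / 4180.0) = exp(1.4115) = 4.1020.
m_f = m₀ / 4.1020 = 133.2 / 4.1020 = 32.472 t.

final mass ≈ 32.5 t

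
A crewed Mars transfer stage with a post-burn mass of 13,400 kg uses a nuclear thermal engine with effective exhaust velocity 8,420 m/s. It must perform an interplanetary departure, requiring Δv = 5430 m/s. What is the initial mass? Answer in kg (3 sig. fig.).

initial mass ≈ 25500 kg

m₀/m_f = exp(Δv / v_e) = exp(5430 / 8420.0) = exp(0.6449) = 1.9058.
m₀ = m_f × 1.9058 = 13,400 × 1.9058 = 25,537.7 kg.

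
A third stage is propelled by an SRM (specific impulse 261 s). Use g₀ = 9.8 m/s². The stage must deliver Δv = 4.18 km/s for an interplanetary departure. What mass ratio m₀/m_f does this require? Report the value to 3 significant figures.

mass ratio ≈ 5.13

v_e = Isp · g₀ = 261 × 9.8 = 2557.8 m/s.
Using Δv = v_e ln(m₀/m_f): m₀/m_f = exp(Δv / v_e) = exp(4180 / 2557.8) = exp(1.6342) = 5.1254.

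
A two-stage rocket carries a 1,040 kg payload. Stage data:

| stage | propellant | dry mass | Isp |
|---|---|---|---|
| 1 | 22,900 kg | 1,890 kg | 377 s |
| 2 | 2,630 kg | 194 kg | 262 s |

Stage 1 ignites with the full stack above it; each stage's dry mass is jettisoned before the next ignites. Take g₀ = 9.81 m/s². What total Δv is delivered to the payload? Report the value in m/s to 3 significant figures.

Δv ≈ 8870 m/s

Ignition mass of stage 1 = 22,900+1,890 + 2,630+194 + 1,040 = 28,654 kg.
Stage 1: m₀ = 28,654 kg, m_f = 28,654 − 22,900 = 5,754 kg; Δv = 377×9.81×ln(4.98) = 3698.4×1.6054 ≈ 5937 m/s.
Stage 2: m₀ = 3,864 kg, m_f = 3,864 − 2,630 = 1,234 kg; Δv = 262×9.81×ln(3.131) = 2570.2×1.1414 ≈ 2934 m/s.
Total Δv = 5937 + 2934 = 8871 m/s.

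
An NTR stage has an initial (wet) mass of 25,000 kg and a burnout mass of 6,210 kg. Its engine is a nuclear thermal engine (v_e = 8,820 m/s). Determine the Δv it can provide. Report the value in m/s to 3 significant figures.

Δv ≈ 12300 m/s

Δv = v_e · ln(m₀/m_f) = 8820.0 × ln(4.026) = 8820.0 × 1.3927 ≈ 12283.7 m/s.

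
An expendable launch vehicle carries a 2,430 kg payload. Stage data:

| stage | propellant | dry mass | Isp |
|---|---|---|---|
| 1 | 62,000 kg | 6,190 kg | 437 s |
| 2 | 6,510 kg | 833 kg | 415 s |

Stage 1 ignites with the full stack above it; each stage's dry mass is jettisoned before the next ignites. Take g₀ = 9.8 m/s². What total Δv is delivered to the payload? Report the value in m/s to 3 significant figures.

Δv ≈ 11300 m/s

Ignition mass of stage 1 = 62,000+6,190 + 6,510+833 + 2,430 = 77,963 kg.
Stage 1: m₀ = 77,963 kg, m_f = 77,963 − 62,000 = 15,963 kg; Δv = 437×9.8×ln(4.884) = 4282.6×1.5860 ≈ 6792 m/s.
Stage 2: m₀ = 9,773 kg, m_f = 9,773 − 6,510 = 3,263 kg; Δv = 415×9.8×ln(2.995) = 4067.0×1.0970 ≈ 4461 m/s.
Total Δv = 6792 + 4461 = 11253 m/s.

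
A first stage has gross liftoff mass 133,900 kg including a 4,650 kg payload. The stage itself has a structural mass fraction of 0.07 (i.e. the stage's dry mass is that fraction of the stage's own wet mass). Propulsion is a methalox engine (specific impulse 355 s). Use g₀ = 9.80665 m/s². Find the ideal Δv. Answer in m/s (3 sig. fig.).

Stage wet mass = m₀ − payload = 133,900 − 4,650 = 129,250 kg.
Stage dry mass = ε × stage wet mass = 0.07 × 129,250 = 9,047.5 kg.
Burnout mass m_f = stage dry + payload = 9,047.5 + 4,650 = 13,697.5 kg.
v_e = Isp · g₀ = 355 × 9.80665 = 3481.4 m/s.
From the ideal rocket equation, Δv = v_e · ln(133,900/13,697.5) = 3481.4 × ln(9.776) = 3481.4 × 2.2799 ≈ 7937 m/s.

Δv ≈ 7940 m/s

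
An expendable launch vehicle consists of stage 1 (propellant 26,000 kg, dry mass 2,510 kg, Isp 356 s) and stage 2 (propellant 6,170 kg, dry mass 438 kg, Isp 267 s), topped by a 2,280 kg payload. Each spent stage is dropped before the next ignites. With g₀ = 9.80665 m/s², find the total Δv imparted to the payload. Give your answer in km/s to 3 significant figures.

Δv ≈ 7.25 km/s

Ignition mass of stage 1 = 26,000+2,510 + 6,170+438 + 2,280 = 37,398 kg.
Stage 1: m₀ = 37,398 kg, m_f = 37,398 − 26,000 = 11,398 kg; Δv = 356×9.80665×ln(3.281) = 3491.2×1.1882 ≈ 4148 m/s.
Stage 2: m₀ = 8,888 kg, m_f = 8,888 − 6,170 = 2,718 kg; Δv = 267×9.80665×ln(3.27) = 2618.4×1.1848 ≈ 3102 m/s.
Total Δv = 4148 + 3102 = 7250 m/s.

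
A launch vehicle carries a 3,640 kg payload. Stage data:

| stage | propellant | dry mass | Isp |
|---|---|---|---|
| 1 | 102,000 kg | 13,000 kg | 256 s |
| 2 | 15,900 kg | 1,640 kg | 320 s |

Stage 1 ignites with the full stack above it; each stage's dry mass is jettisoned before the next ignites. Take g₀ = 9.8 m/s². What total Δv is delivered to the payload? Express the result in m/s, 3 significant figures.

Δv ≈ 7820 m/s

Ignition mass of stage 1 = 102,000+13,000 + 15,900+1,640 + 3,640 = 136,180 kg.
Stage 1: m₀ = 136,180 kg, m_f = 136,180 − 102,000 = 34,180 kg; Δv = 256×9.8×ln(3.984) = 2508.8×1.3823 ≈ 3468 m/s.
Stage 2: m₀ = 21,180 kg, m_f = 21,180 − 15,900 = 5,280 kg; Δv = 320×9.8×ln(4.011) = 3136.0×1.3891 ≈ 4356 m/s.
Total Δv = 3468 + 4356 = 7824 m/s.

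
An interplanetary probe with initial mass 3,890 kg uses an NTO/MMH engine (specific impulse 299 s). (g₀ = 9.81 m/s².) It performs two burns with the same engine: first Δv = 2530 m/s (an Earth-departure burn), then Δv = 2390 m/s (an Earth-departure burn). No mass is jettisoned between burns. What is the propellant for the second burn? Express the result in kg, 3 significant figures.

v_e = Isp · g₀ = 299 × 9.81 = 2933.2 m/s.
After the first burn: m = 3890 × exp(−2530/2933.2) = 3890 × 0.42209 = 1,641.93 kg.
After the second burn: m = 1,641.93 × exp(−2390/2933.2) = 1,641.93 × 0.44272 = 726.915 kg.
Second-burn propellant = 1,641.93 − 726.915 = 915.015 kg.

propellant for the second burn ≈ 915 kg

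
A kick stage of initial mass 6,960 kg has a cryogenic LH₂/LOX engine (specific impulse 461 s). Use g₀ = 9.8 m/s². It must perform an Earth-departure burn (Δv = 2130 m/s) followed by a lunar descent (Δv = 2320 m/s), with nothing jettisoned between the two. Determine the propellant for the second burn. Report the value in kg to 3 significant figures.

propellant for the second burn ≈ 1740 kg

v_e = Isp · g₀ = 461 × 9.8 = 4517.8 m/s.
After the first burn: m = 6960 × exp(−2130/4517.8) = 6960 × 0.62409 = 4,343.67 kg.
After the second burn: m = 4,343.67 × exp(−2320/4517.8) = 4,343.67 × 0.59838 = 2,599.17 kg.
Second-burn propellant = 4,343.67 − 2,599.17 = 1,744.5 kg.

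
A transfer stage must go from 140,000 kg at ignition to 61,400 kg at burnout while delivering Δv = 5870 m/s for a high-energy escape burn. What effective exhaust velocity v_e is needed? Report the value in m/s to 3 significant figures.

ln(m₀/m_f) = ln(140000/61400) = ln(2.28) = 0.8242.
v_e = Δv / ln(m₀/m_f) = 5870 / 0.8242 = 7121.8 m/s.

v_e ≈ 7120 m/s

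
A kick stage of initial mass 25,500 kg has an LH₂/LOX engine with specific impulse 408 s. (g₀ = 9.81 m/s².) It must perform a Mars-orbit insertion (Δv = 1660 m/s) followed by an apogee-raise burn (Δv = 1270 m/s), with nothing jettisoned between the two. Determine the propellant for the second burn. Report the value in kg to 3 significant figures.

propellant for the second burn ≈ 4580 kg

v_e = Isp · g₀ = 408 × 9.81 = 4002.5 m/s.
After the first burn: m = 25500 × exp(−1660/4002.5) = 25500 × 0.66051 = 16,843 kg.
After the second burn: m = 16,843 × exp(−1270/4002.5) = 16,843 × 0.72811 = 12,263.6 kg.
Second-burn propellant = 16,843 − 12,263.6 = 4,579.4 kg.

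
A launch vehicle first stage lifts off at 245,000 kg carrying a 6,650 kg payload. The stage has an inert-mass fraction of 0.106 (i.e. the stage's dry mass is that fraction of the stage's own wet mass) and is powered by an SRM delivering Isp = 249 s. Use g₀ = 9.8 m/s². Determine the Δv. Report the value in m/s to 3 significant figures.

Stage wet mass = m₀ − payload = 245,000 − 6,650 = 238,350 kg.
Stage dry mass = ε × stage wet mass = 0.106 × 238,350 = 25,265.1 kg.
Burnout mass m_f = stage dry + payload = 25,265.1 + 6,650 = 31,915.1 kg.
v_e = Isp · g₀ = 249 × 9.8 = 2440.2 m/s.
From the ideal rocket equation, Δv = v_e · ln(245,000/31,915.1) = 2440.2 × ln(7.677) = 2440.2 × 2.0382 ≈ 4974 m/s.

Δv ≈ 4970 m/s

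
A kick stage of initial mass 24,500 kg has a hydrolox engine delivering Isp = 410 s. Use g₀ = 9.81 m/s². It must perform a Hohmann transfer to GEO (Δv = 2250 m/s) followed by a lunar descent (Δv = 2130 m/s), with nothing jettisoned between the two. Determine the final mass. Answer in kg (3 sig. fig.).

v_e = Isp · g₀ = 410 × 9.81 = 4022.1 m/s.
After the first burn: m = 24500 × exp(−2250/4022.1) = 24500 × 0.57155 = 14,003 kg.
After the second burn: m = 14,003 × exp(−2130/4022.1) = 14,003 × 0.58886 = 8,245.81 kg.

final mass ≈ 8250 kg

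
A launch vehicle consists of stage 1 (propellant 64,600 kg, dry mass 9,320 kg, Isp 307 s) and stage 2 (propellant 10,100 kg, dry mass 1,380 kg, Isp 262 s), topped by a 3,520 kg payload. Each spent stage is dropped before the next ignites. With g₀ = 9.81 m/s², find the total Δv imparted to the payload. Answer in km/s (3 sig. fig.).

Ignition mass of stage 1 = 64,600+9,320 + 10,100+1,380 + 3,520 = 88,920 kg.
Stage 1: m₀ = 88,920 kg, m_f = 88,920 − 64,600 = 24,320 kg; Δv = 307×9.81×ln(3.656) = 3011.7×1.2964 ≈ 3904 m/s.
Stage 2: m₀ = 15,000 kg, m_f = 15,000 − 10,100 = 4,900 kg; Δv = 262×9.81×ln(3.061) = 2570.2×1.1188 ≈ 2876 m/s.
Total Δv = 3904 + 2876 = 6780 m/s.

Δv ≈ 6.78 km/s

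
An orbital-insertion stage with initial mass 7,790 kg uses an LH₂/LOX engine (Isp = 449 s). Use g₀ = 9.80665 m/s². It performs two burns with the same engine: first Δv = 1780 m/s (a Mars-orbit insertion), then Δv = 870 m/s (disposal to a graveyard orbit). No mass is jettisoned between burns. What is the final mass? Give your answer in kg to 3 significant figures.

final mass ≈ 4270 kg

v_e = Isp · g₀ = 449 × 9.80665 = 4403.2 m/s.
After the first burn: m = 7790 × exp(−1780/4403.2) = 7790 × 0.66748 = 5,199.67 kg.
After the second burn: m = 5,199.67 × exp(−870/4403.2) = 5,199.67 × 0.82071 = 4,267.42 kg.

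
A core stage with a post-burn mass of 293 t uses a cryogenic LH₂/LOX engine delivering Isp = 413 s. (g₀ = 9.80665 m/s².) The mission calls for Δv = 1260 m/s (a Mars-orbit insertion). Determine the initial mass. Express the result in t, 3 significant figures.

v_e = Isp · g₀ = 413 × 9.80665 = 4050.1 m/s.
m₀/m_f = exp(Δv / v_e) = exp(1260 / 4050.1) = exp(0.3111) = 1.3649.
m₀ = m_f × 1.3649 = 293 × 1.3649 = 399.916 t.

initial mass ≈ 400 t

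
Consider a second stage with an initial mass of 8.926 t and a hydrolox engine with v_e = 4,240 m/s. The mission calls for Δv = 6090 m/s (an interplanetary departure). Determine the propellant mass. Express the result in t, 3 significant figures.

m₀/m_f = exp(Δv / v_e) = exp(6090 / 4240.0) = exp(1.4363) = 4.2052.
m_f = 8.926 / 4.2052 = 2.12261 t, so propellant = m₀ − m_f = 8.926 − 2.12261 = 6.80339 t.

propellant mass ≈ 6.80 t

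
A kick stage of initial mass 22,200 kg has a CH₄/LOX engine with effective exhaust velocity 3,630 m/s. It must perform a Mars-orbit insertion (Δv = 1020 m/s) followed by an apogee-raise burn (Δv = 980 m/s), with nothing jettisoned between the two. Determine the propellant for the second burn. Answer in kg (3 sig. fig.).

After the first burn: m = 22200 × exp(−1020/3630.0) = 22200 × 0.75503 = 16,761.7 kg.
After the second burn: m = 16,761.7 × exp(−980/3630.0) = 16,761.7 × 0.76340 = 12,795.9 kg.
Second-burn propellant = 16,761.7 − 12,795.9 = 3,965.8 kg.

propellant for the second burn ≈ 3970 kg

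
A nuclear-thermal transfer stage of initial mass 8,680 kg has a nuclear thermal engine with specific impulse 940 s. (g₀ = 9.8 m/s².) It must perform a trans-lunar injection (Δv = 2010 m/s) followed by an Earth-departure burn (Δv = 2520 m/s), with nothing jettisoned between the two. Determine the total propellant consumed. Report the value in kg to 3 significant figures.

v_e = Isp · g₀ = 940 × 9.8 = 9212.0 m/s.
After the first burn: m = 8680 × exp(−2010/9212.0) = 8680 × 0.80397 = 6,978.46 kg.
After the second burn: m = 6,978.46 × exp(−2520/9212.0) = 6,978.46 × 0.76067 = 5,308.31 kg.
Total propellant = m₀ − m_final = 8680 − 5,308.31 = 3,371.69 kg.

total propellant consumed ≈ 3370 kg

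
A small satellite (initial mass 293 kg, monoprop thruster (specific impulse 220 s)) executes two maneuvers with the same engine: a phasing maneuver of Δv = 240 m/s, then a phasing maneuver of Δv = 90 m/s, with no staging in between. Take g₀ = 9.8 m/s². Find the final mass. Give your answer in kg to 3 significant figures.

final mass ≈ 251 kg

v_e = Isp · g₀ = 220 × 9.8 = 2156.0 m/s.
After the first burn: m = 293 × exp(−240/2156.0) = 293 × 0.89465 = 262.132 kg.
After the second burn: m = 262.132 × exp(−90/2156.0) = 262.132 × 0.95912 = 251.416 kg.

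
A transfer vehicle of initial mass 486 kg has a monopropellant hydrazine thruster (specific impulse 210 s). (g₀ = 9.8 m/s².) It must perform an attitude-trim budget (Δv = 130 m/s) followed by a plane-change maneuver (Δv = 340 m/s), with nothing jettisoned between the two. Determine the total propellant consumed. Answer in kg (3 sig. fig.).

total propellant consumed ≈ 99.2 kg

v_e = Isp · g₀ = 210 × 9.8 = 2058.0 m/s.
After the first burn: m = 486 × exp(−130/2058.0) = 486 × 0.93879 = 456.252 kg.
After the second burn: m = 456.252 × exp(−340/2058.0) = 456.252 × 0.84772 = 386.774 kg.
Total propellant = m₀ − m_final = 486 − 386.774 = 99.226 kg.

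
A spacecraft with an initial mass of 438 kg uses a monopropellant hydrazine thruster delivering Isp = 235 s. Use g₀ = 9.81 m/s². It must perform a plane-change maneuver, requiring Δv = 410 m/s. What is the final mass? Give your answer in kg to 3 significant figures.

final mass ≈ 367 kg

v_e = Isp · g₀ = 235 × 9.81 = 2305.3 m/s.
By the Tsiolkovsky rocket equation, m₀/m_f = exp(Δv / v_e) = exp(410 / 2305.3) = exp(0.1778) = 1.1946.
m_f = m₀ / 1.1946 = 438 / 1.1946 = 366.65 kg.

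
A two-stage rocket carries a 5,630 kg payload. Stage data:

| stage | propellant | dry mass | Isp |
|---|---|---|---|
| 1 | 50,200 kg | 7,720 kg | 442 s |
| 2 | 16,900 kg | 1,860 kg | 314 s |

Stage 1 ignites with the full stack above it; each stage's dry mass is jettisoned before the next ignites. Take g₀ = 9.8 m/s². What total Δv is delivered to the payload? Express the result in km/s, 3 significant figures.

Ignition mass of stage 1 = 50,200+7,720 + 16,900+1,860 + 5,630 = 82,310 kg.
Stage 1: m₀ = 82,310 kg, m_f = 82,310 − 50,200 = 32,110 kg; Δv = 442×9.8×ln(2.563) = 4331.6×0.9413 ≈ 4077 m/s.
Stage 2: m₀ = 24,390 kg, m_f = 24,390 − 16,900 = 7,490 kg; Δv = 314×9.8×ln(3.256) = 3077.2×1.1806 ≈ 3633 m/s.
Total Δv = 4077 + 3633 = 7710 m/s.

Δv ≈ 7.71 km/s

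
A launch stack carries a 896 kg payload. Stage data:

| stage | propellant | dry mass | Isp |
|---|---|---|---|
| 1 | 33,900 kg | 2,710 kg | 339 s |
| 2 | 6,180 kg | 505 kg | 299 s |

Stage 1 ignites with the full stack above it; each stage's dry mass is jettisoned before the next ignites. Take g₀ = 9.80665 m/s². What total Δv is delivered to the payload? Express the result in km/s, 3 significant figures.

Δv ≈ 9.80 km/s

Ignition mass of stage 1 = 33,900+2,710 + 6,180+505 + 896 = 44,191 kg.
Stage 1: m₀ = 44,191 kg, m_f = 44,191 − 33,900 = 10,291 kg; Δv = 339×9.80665×ln(4.294) = 3324.5×1.4573 ≈ 4845 m/s.
Stage 2: m₀ = 7,581 kg, m_f = 7,581 − 6,180 = 1,401 kg; Δv = 299×9.80665×ln(5.411) = 2932.2×1.6885 ≈ 4951 m/s.
Total Δv = 4845 + 4951 = 9796 m/s.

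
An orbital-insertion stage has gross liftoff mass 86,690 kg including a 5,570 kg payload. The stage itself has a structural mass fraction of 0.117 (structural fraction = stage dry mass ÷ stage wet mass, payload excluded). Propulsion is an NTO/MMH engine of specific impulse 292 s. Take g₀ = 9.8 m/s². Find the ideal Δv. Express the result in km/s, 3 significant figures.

Stage wet mass = m₀ − payload = 86,690 − 5,570 = 81,120 kg.
Stage dry mass = ε × stage wet mass = 0.117 × 81,120 = 9,491.04 kg.
Burnout mass m_f = stage dry + payload = 9,491.04 + 5,570 = 15,061.04 kg.
v_e = Isp · g₀ = 292 × 9.8 = 2861.6 m/s.
Δv = v_e · ln(86,690/15,061.04) = 2861.6 × ln(5.756) = 2861.6 × 1.7502 ≈ 5008 m/s.

Δv ≈ 5.01 km/s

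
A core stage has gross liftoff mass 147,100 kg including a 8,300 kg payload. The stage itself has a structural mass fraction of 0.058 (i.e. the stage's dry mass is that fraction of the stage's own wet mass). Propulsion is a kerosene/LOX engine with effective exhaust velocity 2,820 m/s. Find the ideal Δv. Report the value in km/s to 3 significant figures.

Stage wet mass = m₀ − payload = 147,100 − 8,300 = 138,800 kg.
Stage dry mass = ε × stage wet mass = 0.058 × 138,800 = 8,050.4 kg.
Burnout mass m_f = stage dry + payload = 8,050.4 + 8,300 = 16,350.4 kg.
From the ideal rocket equation, Δv = v_e · ln(147,100/16,350.4) = 2820.0 × ln(8.997) = 2820.0 × 2.1969 ≈ 6195 m/s.

Δv ≈ 6.20 km/s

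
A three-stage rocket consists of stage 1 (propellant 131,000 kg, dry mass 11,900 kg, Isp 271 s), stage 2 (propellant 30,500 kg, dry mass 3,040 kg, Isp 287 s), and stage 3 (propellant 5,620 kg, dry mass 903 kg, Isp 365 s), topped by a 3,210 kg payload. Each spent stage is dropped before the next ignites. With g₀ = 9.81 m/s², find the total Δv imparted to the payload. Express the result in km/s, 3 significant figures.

Ignition mass of stage 1 = 131,000+11,900 + 30,500+3,040 + 5,620+903 + 3,210 = 186,173 kg.
Stage 1: m₀ = 186,173 kg, m_f = 186,173 − 131,000 = 55,173 kg; Δv = 271×9.81×ln(3.374) = 2658.5×1.2162 ≈ 3233 m/s.
Stage 2: m₀ = 43,273 kg, m_f = 43,273 − 30,500 = 12,773 kg; Δv = 287×9.81×ln(3.388) = 2815.5×1.2202 ≈ 3435 m/s.
Stage 3: m₀ = 9,733 kg, m_f = 9,733 − 5,620 = 4,113 kg; Δv = 365×9.81×ln(2.366) = 3580.7×0.8614 ≈ 3084 m/s.
Total Δv = 3233 + 3435 + 3084 = 9752 m/s.

Δv ≈ 9.75 km/s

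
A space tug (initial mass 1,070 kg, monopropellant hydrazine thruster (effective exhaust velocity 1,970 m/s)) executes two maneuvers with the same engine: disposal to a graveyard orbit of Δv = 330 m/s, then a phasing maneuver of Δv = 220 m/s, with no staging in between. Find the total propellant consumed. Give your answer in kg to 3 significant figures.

After the first burn: m = 1070 × exp(−330/1970.0) = 1070 × 0.84577 = 904.974 kg.
After the second burn: m = 904.974 × exp(−220/1970.0) = 904.974 × 0.89433 = 809.345 kg.
Total propellant = m₀ − m_final = 1070 − 809.345 = 260.655 kg.

total propellant consumed ≈ 261 kg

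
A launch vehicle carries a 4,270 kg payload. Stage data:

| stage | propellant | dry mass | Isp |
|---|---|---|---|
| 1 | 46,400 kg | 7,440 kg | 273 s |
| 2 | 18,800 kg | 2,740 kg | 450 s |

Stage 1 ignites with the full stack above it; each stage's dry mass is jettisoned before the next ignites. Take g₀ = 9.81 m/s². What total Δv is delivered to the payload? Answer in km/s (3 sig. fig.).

Δv ≈ 8.09 km/s

Ignition mass of stage 1 = 46,400+7,440 + 18,800+2,740 + 4,270 = 79,650 kg.
Stage 1: m₀ = 79,650 kg, m_f = 79,650 − 46,400 = 33,250 kg; Δv = 273×9.81×ln(2.395) = 2678.1×0.8736 ≈ 2340 m/s.
Stage 2: m₀ = 25,810 kg, m_f = 25,810 − 18,800 = 7,010 kg; Δv = 450×9.81×ln(3.682) = 4414.5×1.3034 ≈ 5754 m/s.
Total Δv = 2340 + 5754 = 8094 m/s.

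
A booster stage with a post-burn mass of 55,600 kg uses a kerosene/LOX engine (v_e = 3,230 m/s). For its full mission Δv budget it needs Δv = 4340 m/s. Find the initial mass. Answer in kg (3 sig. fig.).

From the ideal rocket equation, m₀/m_f = exp(Δv / v_e) = exp(4340 / 3230.0) = exp(1.3437) = 3.8330.
m₀ = m_f × 3.8330 = 55,600 × 3.8330 = 213,115 kg.

initial mass ≈ 213000 kg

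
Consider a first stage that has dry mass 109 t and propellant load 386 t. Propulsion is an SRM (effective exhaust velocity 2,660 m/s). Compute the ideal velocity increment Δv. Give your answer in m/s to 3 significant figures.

m₀ = m_dry + m_prop = 109 + 386 = 495 t.
From the ideal rocket equation, Δv = v_e · ln(m₀/m_f) = 2660.0 × ln(4.541) = 2660.0 × 1.5132 ≈ 4025.1 m/s.

Δv ≈ 4030 m/s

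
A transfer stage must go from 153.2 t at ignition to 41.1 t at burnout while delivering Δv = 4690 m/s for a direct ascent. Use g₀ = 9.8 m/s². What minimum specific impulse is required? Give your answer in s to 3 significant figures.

ln(m₀/m_f) = ln(153200/41100) = ln(3.727) = 1.3157.
By the Tsiolkovsky rocket equation, v_e = Δv / ln(m₀/m_f) = 4690 / 1.3157 = 3564.5 m/s.
Isp = v_e / g₀ = 3564.5 / 9.8 = 363.7 s.

Isp ≈ 364 s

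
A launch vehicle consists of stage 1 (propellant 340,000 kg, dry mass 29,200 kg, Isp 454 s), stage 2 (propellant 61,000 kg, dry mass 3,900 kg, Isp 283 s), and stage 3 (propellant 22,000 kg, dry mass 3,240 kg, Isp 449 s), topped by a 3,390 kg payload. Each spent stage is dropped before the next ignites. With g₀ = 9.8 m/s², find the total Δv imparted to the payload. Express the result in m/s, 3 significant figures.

Δv ≈ 15300 m/s

Ignition mass of stage 1 = 340,000+29,200 + 61,000+3,900 + 22,000+3,240 + 3,390 = 462,730 kg.
Stage 1: m₀ = 462,730 kg, m_f = 462,730 − 340,000 = 122,730 kg; Δv = 454×9.8×ln(3.77) = 4449.2×1.3272 ≈ 5905 m/s.
Stage 2: m₀ = 93,530 kg, m_f = 93,530 − 61,000 = 32,530 kg; Δv = 283×9.8×ln(2.875) = 2773.4×1.0561 ≈ 2929 m/s.
Stage 3: m₀ = 28,630 kg, m_f = 28,630 − 22,000 = 6,630 kg; Δv = 449×9.8×ln(4.318) = 4400.2×1.4629 ≈ 6437 m/s.
Total Δv = 5905 + 2929 + 6437 = 15271 m/s.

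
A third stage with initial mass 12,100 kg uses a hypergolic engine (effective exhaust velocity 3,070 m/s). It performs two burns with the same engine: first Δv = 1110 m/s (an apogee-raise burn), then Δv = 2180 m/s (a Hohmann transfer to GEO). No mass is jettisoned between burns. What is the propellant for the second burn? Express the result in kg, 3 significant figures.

propellant for the second burn ≈ 4290 kg

After the first burn: m = 12100 × exp(−1110/3070.0) = 12100 × 0.69659 = 8,428.74 kg.
After the second burn: m = 8,428.74 × exp(−2180/3070.0) = 8,428.74 × 0.49160 = 4,143.57 kg.
Second-burn propellant = 8,428.74 − 4,143.57 = 4,285.17 kg.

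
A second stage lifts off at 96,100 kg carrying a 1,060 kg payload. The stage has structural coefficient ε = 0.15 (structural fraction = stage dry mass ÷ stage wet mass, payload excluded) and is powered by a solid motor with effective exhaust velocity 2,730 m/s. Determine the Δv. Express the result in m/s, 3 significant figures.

Stage wet mass = m₀ − payload = 96,100 − 1,060 = 95,040 kg.
Stage dry mass = ε × stage wet mass = 0.15 × 95,040 = 14,256 kg.
Burnout mass m_f = stage dry + payload = 14,256 + 1,060 = 15,316 kg.
Using Δv = v_e ln(m₀/m_f): Δv = v_e · ln(96,100/15,316) = 2730.0 × ln(6.274) = 2730.0 × 1.8365 ≈ 5014 m/s.

Δv ≈ 5010 m/s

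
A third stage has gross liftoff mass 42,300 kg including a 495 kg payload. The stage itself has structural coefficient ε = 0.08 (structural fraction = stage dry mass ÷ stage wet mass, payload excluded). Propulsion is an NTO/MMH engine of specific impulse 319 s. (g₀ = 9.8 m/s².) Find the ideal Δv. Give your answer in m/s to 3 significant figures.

Δv ≈ 7500 m/s

Stage wet mass = m₀ − payload = 42,300 − 495 = 41,805 kg.
Stage dry mass = ε × stage wet mass = 0.08 × 41,805 = 3,344.4 kg.
Burnout mass m_f = stage dry + payload = 3,344.4 + 495 = 3,839.4 kg.
v_e = Isp · g₀ = 319 × 9.8 = 3126.2 m/s.
By the Tsiolkovsky rocket equation, Δv = v_e · ln(42,300/3,839.4) = 3126.2 × ln(11.02) = 3126.2 × 2.3995 ≈ 7501 m/s.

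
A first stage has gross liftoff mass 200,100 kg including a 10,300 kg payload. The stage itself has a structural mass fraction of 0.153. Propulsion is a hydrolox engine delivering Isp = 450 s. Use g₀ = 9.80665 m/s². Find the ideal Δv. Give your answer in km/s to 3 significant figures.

Δv ≈ 7.18 km/s

Stage wet mass = m₀ − payload = 200,100 − 10,300 = 189,800 kg.
Stage dry mass = ε × stage wet mass = 0.153 × 189,800 = 29,039.4 kg.
Burnout mass m_f = stage dry + payload = 29,039.4 + 10,300 = 39,339.4 kg.
v_e = Isp · g₀ = 450 × 9.80665 = 4413.0 m/s.
From the ideal rocket equation, Δv = v_e · ln(200,100/39,339.4) = 4413.0 × ln(5.087) = 4413.0 × 1.6266 ≈ 7178 m/s.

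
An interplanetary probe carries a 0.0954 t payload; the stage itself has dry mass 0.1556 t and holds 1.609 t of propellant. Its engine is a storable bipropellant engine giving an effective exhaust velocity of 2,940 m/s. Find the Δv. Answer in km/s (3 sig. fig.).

m₀ = payload + dry + propellant = 0.0954 + 0.1556 + 1.609 = 1.86 t.
m_f = payload + dry = 0.0954 + 0.1556 = 0.251 t.
Rocket equation: Δv = v_e · ln(m₀/m_f) = 2940.0 × ln(7.41) = 2940.0 × 2.0029 ≈ 5888.5 m/s.

Δv ≈ 5.89 km/s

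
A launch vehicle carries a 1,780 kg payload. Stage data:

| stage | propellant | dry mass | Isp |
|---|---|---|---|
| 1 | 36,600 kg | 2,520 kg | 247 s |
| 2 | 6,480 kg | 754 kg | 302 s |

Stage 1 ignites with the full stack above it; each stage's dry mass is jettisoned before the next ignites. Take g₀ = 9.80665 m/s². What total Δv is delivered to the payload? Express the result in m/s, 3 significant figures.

Δv ≈ 7220 m/s

Ignition mass of stage 1 = 36,600+2,520 + 6,480+754 + 1,780 = 48,134 kg.
Stage 1: m₀ = 48,134 kg, m_f = 48,134 − 36,600 = 11,534 kg; Δv = 247×9.80665×ln(4.173) = 2422.2×1.4287 ≈ 3461 m/s.
Stage 2: m₀ = 9,014 kg, m_f = 9,014 − 6,480 = 2,534 kg; Δv = 302×9.80665×ln(3.557) = 2961.6×1.2690 ≈ 3758 m/s.
Total Δv = 3461 + 3758 = 7219 m/s.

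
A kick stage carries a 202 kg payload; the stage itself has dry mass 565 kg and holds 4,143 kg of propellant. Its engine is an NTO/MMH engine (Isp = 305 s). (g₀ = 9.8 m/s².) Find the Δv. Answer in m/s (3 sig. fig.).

Δv ≈ 5550 m/s

v_e = Isp · g₀ = 305 × 9.8 = 2989.0 m/s.
m₀ = payload + dry + propellant = 202 + 565 + 4,143 = 4,910 kg.
m_f = payload + dry = 202 + 565 = 767 kg.
Rocket equation: Δv = v_e · ln(m₀/m_f) = 2989.0 × ln(6.402) = 2989.0 × 1.8565 ≈ 5549.2 m/s.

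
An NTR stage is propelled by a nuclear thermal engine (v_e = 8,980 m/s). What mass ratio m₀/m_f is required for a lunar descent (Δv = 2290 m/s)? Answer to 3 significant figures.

mass ratio ≈ 1.29

By the Tsiolkovsky rocket equation, m₀/m_f = exp(Δv / v_e) = exp(2290 / 8980.0) = exp(0.2550) = 1.2905.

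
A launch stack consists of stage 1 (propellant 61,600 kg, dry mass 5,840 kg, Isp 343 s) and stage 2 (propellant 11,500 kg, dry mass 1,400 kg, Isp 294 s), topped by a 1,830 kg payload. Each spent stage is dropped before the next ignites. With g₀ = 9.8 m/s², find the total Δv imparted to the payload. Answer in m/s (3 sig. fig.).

Ignition mass of stage 1 = 61,600+5,840 + 11,500+1,400 + 1,830 = 82,170 kg.
Stage 1: m₀ = 82,170 kg, m_f = 82,170 − 61,600 = 20,570 kg; Δv = 343×9.8×ln(3.995) = 3361.4×1.3850 ≈ 4655 m/s.
Stage 2: m₀ = 14,730 kg, m_f = 14,730 − 11,500 = 3,230 kg; Δv = 294×9.8×ln(4.56) = 2881.2×1.5174 ≈ 4372 m/s.
Total Δv = 4655 + 4372 = 9027 m/s.

Δv ≈ 9030 m/s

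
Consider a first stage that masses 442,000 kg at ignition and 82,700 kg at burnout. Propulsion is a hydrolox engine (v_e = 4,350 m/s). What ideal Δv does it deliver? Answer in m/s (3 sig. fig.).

By the Tsiolkovsky rocket equation, Δv = v_e · ln(m₀/m_f) = 4350.0 × ln(5.345) = 4350.0 × 1.6761 ≈ 7291.0 m/s.

Δv ≈ 7290 m/s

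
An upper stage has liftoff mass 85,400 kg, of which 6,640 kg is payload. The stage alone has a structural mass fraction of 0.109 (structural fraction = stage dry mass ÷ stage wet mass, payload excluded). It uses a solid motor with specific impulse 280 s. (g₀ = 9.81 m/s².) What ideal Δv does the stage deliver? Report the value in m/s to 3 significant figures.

Δv ≈ 4740 m/s

Stage wet mass = m₀ − payload = 85,400 − 6,640 = 78,760 kg.
Stage dry mass = ε × stage wet mass = 0.109 × 78,760 = 8,584.84 kg.
Burnout mass m_f = stage dry + payload = 8,584.84 + 6,640 = 15,224.84 kg.
v_e = Isp · g₀ = 280 × 9.81 = 2746.8 m/s.
Rocket equation: Δv = v_e · ln(85,400/15,224.84) = 2746.8 × ln(5.609) = 2746.8 × 1.7244 ≈ 4737 m/s.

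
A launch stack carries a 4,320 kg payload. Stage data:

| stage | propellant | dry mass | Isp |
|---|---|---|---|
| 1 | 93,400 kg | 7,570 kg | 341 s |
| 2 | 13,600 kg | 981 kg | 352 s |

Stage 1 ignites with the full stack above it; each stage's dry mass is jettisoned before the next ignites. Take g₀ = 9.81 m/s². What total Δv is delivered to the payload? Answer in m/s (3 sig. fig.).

Ignition mass of stage 1 = 93,400+7,570 + 13,600+981 + 4,320 = 119,871 kg.
Stage 1: m₀ = 119,871 kg, m_f = 119,871 − 93,400 = 26,471 kg; Δv = 341×9.81×ln(4.528) = 3345.2×1.5104 ≈ 5052 m/s.
Stage 2: m₀ = 18,901 kg, m_f = 18,901 − 13,600 = 5,301 kg; Δv = 352×9.81×ln(3.566) = 3453.1×1.2713 ≈ 4390 m/s.
Total Δv = 5052 + 4390 = 9442 m/s.

Δv ≈ 9440 m/s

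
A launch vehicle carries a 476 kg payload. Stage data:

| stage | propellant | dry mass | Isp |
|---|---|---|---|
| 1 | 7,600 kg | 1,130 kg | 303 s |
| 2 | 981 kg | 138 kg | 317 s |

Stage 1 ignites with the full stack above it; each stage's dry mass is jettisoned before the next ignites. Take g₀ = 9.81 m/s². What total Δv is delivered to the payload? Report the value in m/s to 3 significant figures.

Ignition mass of stage 1 = 7,600+1,130 + 981+138 + 476 = 10,325 kg.
Stage 1: m₀ = 10,325 kg, m_f = 10,325 − 7,600 = 2,725 kg; Δv = 303×9.81×ln(3.789) = 2972.4×1.3321 ≈ 3960 m/s.
Stage 2: m₀ = 1,595 kg, m_f = 1,595 − 981 = 614 kg; Δv = 317×9.81×ln(2.598) = 3109.8×0.9546 ≈ 2969 m/s.
Total Δv = 3960 + 2969 = 6929 m/s.

Δv ≈ 6930 m/s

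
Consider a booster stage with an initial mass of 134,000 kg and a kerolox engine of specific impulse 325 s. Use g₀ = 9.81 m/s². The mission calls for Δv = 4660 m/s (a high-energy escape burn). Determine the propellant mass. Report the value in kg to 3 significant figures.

propellant mass ≈ 103000 kg

v_e = Isp · g₀ = 325 × 9.81 = 3188.2 m/s.
m₀/m_f = exp(Δv / v_e) = exp(4660 / 3188.2) = exp(1.4616) = 4.3129.
m_f = 134,000 / 4.3129 = 31,069.6 kg, so propellant = m₀ − m_f = 134,000 − 31,069.6 = 102,930.4 kg.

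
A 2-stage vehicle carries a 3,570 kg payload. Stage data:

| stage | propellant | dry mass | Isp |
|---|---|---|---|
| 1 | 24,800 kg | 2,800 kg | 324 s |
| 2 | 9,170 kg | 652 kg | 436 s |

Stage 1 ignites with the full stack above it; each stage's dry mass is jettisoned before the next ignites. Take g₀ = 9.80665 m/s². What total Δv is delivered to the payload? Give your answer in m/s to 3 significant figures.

Δv ≈ 7890 m/s

Ignition mass of stage 1 = 24,800+2,800 + 9,170+652 + 3,570 = 40,992 kg.
Stage 1: m₀ = 40,992 kg, m_f = 40,992 − 24,800 = 16,192 kg; Δv = 324×9.80665×ln(2.532) = 3177.4×0.9289 ≈ 2951 m/s.
Stage 2: m₀ = 13,392 kg, m_f = 13,392 − 9,170 = 4,222 kg; Δv = 436×9.80665×ln(3.172) = 4275.7×1.1543 ≈ 4936 m/s.
Total Δv = 2951 + 4936 = 7887 m/s.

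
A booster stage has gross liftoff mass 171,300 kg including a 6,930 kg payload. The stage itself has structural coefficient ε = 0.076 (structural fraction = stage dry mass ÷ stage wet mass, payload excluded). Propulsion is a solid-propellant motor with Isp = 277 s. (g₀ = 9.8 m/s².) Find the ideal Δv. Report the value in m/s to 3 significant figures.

Δv ≈ 5910 m/s

Stage wet mass = m₀ − payload = 171,300 − 6,930 = 164,370 kg.
Stage dry mass = ε × stage wet mass = 0.076 × 164,370 = 12,492.1 kg.
Burnout mass m_f = stage dry + payload = 12,492.1 + 6,930 = 19,422.1 kg.
v_e = Isp · g₀ = 277 × 9.8 = 2714.6 m/s.
Δv = v_e · ln(171,300/19,422.1) = 2714.6 × ln(8.82) = 2714.6 × 2.1770 ≈ 5910 m/s.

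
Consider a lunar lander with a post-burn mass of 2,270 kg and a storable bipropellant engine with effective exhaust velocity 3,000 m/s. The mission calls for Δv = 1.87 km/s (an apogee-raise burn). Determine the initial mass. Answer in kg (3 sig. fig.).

From the ideal rocket equation, m₀/m_f = exp(Δv / v_e) = exp(1870 / 3000.0) = exp(0.6233) = 1.8651.
m₀ = m_f × 1.8651 = 2,270 × 1.8651 = 4,233.78 kg.

initial mass ≈ 4230 kg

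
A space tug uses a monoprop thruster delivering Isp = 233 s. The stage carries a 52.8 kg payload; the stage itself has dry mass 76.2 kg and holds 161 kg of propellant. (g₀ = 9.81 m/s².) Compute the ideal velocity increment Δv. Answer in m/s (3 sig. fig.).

Δv ≈ 1850 m/s

v_e = Isp · g₀ = 233 × 9.81 = 2285.7 m/s.
m₀ = payload + dry + propellant = 52.8 + 76.2 + 161 = 290 kg.
m_f = payload + dry = 52.8 + 76.2 = 129 kg.
Δv = v_e · ln(m₀/m_f) = 2285.7 × ln(2.248) = 2285.7 × 0.8101 ≈ 1851.6 m/s.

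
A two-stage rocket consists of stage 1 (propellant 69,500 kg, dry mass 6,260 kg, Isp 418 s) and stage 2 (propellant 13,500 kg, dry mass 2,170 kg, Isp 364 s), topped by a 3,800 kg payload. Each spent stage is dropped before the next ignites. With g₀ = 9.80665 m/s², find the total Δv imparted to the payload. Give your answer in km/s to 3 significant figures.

Δv ≈ 9.58 km/s

Ignition mass of stage 1 = 69,500+6,260 + 13,500+2,170 + 3,800 = 95,230 kg.
Stage 1: m₀ = 95,230 kg, m_f = 95,230 − 69,500 = 25,730 kg; Δv = 418×9.80665×ln(3.701) = 4099.2×1.3086 ≈ 5364 m/s.
Stage 2: m₀ = 19,470 kg, m_f = 19,470 − 13,500 = 5,970 kg; Δv = 364×9.80665×ln(3.261) = 3569.6×1.1821 ≈ 4220 m/s.
Total Δv = 5364 + 4220 = 9584 m/s.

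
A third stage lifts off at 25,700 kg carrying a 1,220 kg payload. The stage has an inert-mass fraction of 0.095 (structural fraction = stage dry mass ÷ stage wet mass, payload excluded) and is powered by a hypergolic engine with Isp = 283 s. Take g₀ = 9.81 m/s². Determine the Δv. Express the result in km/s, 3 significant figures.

Stage wet mass = m₀ − payload = 25,700 − 1,220 = 24,480 kg.
Stage dry mass = ε × stage wet mass = 0.095 × 24,480 = 2,325.6 kg.
Burnout mass m_f = stage dry + payload = 2,325.6 + 1,220 = 3,545.6 kg.
v_e = Isp · g₀ = 283 × 9.81 = 2776.2 m/s.
Using Δv = v_e ln(m₀/m_f): Δv = v_e · ln(25,700/3,545.6) = 2776.2 × ln(7.248) = 2776.2 × 1.9808 ≈ 5499 m/s.

Δv ≈ 5.50 km/s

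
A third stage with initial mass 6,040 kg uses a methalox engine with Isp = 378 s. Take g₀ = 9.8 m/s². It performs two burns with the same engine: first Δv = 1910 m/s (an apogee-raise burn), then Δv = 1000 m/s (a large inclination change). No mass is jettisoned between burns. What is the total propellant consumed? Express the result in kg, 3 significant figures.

total propellant consumed ≈ 3290 kg

v_e = Isp · g₀ = 378 × 9.8 = 3704.4 m/s.
After the first burn: m = 6040 × exp(−1910/3704.4) = 6040 × 0.59714 = 3,606.73 kg.
After the second burn: m = 3,606.73 × exp(−1000/3704.4) = 3,606.73 × 0.76342 = 2,753.45 kg.
Total propellant = m₀ − m_final = 6040 − 2,753.45 = 3,286.55 kg.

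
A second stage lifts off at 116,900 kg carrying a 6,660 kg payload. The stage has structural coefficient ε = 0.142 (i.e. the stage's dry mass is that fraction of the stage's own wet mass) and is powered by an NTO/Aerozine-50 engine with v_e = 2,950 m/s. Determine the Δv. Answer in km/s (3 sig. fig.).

Δv ≈ 4.89 km/s

Stage wet mass = m₀ − payload = 116,900 − 6,660 = 110,240 kg.
Stage dry mass = ε × stage wet mass = 0.142 × 110,240 = 15,654.1 kg.
Burnout mass m_f = stage dry + payload = 15,654.1 + 6,660 = 22,314.1 kg.
Δv = v_e · ln(116,900/22,314.1) = 2950.0 × ln(5.239) = 2950.0 × 1.6561 ≈ 4885 m/s.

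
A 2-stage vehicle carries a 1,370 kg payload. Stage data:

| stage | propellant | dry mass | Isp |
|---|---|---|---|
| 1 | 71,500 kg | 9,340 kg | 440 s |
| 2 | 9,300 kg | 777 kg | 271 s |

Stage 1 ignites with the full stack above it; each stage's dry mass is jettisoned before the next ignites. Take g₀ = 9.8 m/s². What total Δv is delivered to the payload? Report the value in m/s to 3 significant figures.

Δv ≈ 10900 m/s

Ignition mass of stage 1 = 71,500+9,340 + 9,300+777 + 1,370 = 92,287 kg.
Stage 1: m₀ = 92,287 kg, m_f = 92,287 − 71,500 = 20,787 kg; Δv = 440×9.8×ln(4.44) = 4312.0×1.4906 ≈ 6427 m/s.
Stage 2: m₀ = 11,447 kg, m_f = 11,447 − 9,300 = 2,147 kg; Δv = 271×9.8×ln(5.332) = 2655.8×1.6737 ≈ 4445 m/s.
Total Δv = 6427 + 4445 = 10872 m/s.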